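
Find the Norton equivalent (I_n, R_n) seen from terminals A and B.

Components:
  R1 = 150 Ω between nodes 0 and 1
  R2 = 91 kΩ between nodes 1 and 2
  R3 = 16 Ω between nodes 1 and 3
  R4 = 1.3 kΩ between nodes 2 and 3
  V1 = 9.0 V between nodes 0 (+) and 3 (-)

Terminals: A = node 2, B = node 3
Find the Thévenin equivalent first; then I_n = V_th/R_th and R_n = R_th.
Step 1 — V_th is the open-circuit voltage V_A - V_B (nothing connected across the terminals).
Nodal analysis, taking node 3 as the 0 V reference.
Source V1 fixes V_0 = 9 V.
KCL at each unknown node (sum of currents leaving = 0; resistances in Ω):
  Node 1: (V_1 - 9)/150 + (V_1 - V_2)/91000 + (V_1 - 0)/16 = 0
  Node 2: (V_2 - V_1)/91000 + (V_2 - 0)/1300 = 0
Collecting terms (coefficients in siemens):
  0.06918·V_1 - 0.00001099·V_2 = 0.06
  0.0007802·V_2 - 0.00001099·V_1 = 0
Determinant D = (0.06918)(0.0007802) - (-0.00001099)(-0.00001099) = 0.00005397
V_1 = [(0.06)(0.0007802) - (-0.00001099)(0)]/D = 0.8673 V
V_2 = [(0.06918)(0) - (0.06)(-0.00001099)]/D = 0.01222 V
V_th = V_2 - V_3 = 0.01222 - 0 = 0.01222 V
Step 2 — R_th: zero the source — replace V1 by a short circuit (node 3 merges into node 0) — and find the resistance seen between A (node 2) and B (node 0).
Reduce the network between node 2 (A) and node 0 (B) by series/parallel combination:
  Rp1 = R1 ‖ R3 (parallel, both between nodes 0 and 1) = 1/(1/150 + 1/16) = 14.46 Ω
  Rs1 = R2 + Rp1 (series, joined only at node 1) = 91000 + 14.46 = 91010 Ω
  Rp2 = R4 ‖ Rs1 (parallel, both between nodes 0 and 2) = 1/(1/1300 + 1/91010) = 1282 Ω
R_th = 1.282 kΩ
I_n = V_th/R_th = 0.01222/1282 = 0.000009531 A, and R_n = R_th = 1.282 kΩ

Final answer: I_n = 9.531e-06 A, R_n = 1.282 kΩ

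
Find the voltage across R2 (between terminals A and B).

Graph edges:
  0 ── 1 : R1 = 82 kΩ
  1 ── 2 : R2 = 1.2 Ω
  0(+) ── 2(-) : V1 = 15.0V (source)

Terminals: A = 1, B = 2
R1 and R2 are in series across V1 (node 0 → node 1 → node 2), and the output A–B is taken across R2, so this is a voltage divider.
Series current: I = V1/(R1 + R2) = 15/(82000 + 1.2) = 15/82000 = 0.0001829 A
V_R2 = I × R2 = V1 × R2/(R1 + R2) = 15 × 1.2/82000 = 0.0002195 V

Final answer: 0.0002195 V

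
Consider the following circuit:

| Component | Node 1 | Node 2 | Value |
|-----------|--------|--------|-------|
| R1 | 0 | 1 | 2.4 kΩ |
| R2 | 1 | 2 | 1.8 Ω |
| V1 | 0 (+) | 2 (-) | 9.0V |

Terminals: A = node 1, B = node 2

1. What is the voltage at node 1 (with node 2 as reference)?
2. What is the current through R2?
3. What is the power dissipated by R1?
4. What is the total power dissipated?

Nodal analysis, taking node 2 as the 0 V reference.
Source V1 fixes V_0 = 9 V.
KCL at each unknown node (sum of currents leaving = 0; resistances in Ω):
  Node 1: (V_1 - 9)/2400 + (V_1 - 0)/1.8 = 0
Collecting terms: 0.556 × V_1 = 0.00375  =>  V_1 = 0.006745 V
Part 1:
  Read off the nodal solution: V_1 = 0.006745 V
Part 2:
  I_R2 = (V_1 - V_2)/R2 = (0.006745 - 0)/1.8 = 0.003747 A
  Magnitude: I_R2 = 0.003747 A
Part 3:
  I_R1 = (V_0 - V_1)/R1 = (9 - 0.006745)/2400 = 0.003747 A
  P_R1 = I_R1² × R1 = (0.003747)² × 2400 = 0.0337 W
Part 4:
  Power in each resistor, P = (ΔV)²/R:
    P_R1 = (9 - 0.006745)²/2400 = 0.0337 W
    P_R2 = (0.006745 - 0)²/1.8 = 0.00002527 W
  P_total = P_R1 + P_R2 = 0.03372 W

Final answers:
1. V_1 = 0.006745 V
2. I_R2 = 0.003747 A
3. P_R1 = 0.0337 W
4. P_total = 0.03372 W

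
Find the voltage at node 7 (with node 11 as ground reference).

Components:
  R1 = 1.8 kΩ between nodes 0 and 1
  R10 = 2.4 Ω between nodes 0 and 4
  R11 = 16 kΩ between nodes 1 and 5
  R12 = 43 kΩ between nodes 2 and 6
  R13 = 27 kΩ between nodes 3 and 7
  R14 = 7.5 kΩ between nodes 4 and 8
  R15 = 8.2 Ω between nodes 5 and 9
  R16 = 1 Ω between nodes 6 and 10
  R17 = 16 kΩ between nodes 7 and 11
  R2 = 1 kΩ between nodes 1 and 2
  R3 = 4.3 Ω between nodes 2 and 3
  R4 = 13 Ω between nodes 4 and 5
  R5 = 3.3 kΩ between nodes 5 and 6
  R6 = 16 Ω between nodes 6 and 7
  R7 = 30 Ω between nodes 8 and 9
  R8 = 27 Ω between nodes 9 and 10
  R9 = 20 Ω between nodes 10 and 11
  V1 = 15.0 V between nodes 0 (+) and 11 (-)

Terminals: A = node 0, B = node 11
Nodal analysis, taking node 11 as the 0 V reference.
Source V1 fixes V_0 = 15 V.
KCL at each unknown node (sum of currents leaving = 0; resistances in Ω):
  Node 1: (V_1 - 15)/1800 + (V_1 - V_2)/1000 + (V_1 - V_5)/16000 = 0
  Node 2: (V_2 - V_1)/1000 + (V_2 - V_3)/4.3 + (V_2 - V_6)/43000 = 0
  Node 3: (V_3 - V_2)/4.3 + (V_3 - V_7)/27000 = 0
  Node 4: (V_4 - V_5)/13 + (V_4 - 15)/2.4 + (V_4 - V_8)/7500 = 0
  Node 5: (V_5 - V_4)/13 + (V_5 - V_6)/3300 + (V_5 - V_1)/16000 + (V_5 - V_9)/8.2 = 0
  Node 6: (V_6 - V_5)/3300 + (V_6 - V_7)/16 + (V_6 - V_2)/43000 + (V_6 - V_10)/1 = 0
  Node 7: (V_7 - V_6)/16 + (V_7 - V_3)/27000 + (V_7 - 0)/16000 = 0
  Node 8: (V_8 - V_9)/30 + (V_8 - V_4)/7500 = 0
  Node 9: (V_9 - V_8)/30 + (V_9 - V_10)/27 + (V_9 - V_5)/8.2 = 0
  Node 10: (V_10 - V_9)/27 + (V_10 - 0)/20 + (V_10 - V_6)/1 = 0
Collecting terms (coefficients in siemens):
  0.001618·V_1 - 0.001·V_2 - 0.0000625·V_5 = 0.008333
  0.2336·V_2 - 0.001·V_1 - 0.2326·V_3 - 0.00002326·V_6 = 0
  0.2326·V_3 - 0.2326·V_2 - 0.00003704·V_7 = 0
  0.4937·V_4 - 0.07692·V_5 - 0.0001333·V_8 = 6.25
  0.1992·V_5 - 0.0000625·V_1 - 0.07692·V_4 - 0.000303·V_6 - 0.122·V_9 = 0
  1.063·V_6 - 0.00002326·V_2 - 0.000303·V_5 - 0.0625·V_7 - 1·V_10 = 0
  0.0626·V_7 - 0.00003704·V_3 - 0.0625·V_6 = 0
  0.03347·V_8 - 0.0001333·V_4 - 0.03333·V_9 = 0
  0.1923·V_9 - 0.122·V_5 - 0.03333·V_8 - 0.03704·V_10 = 0
  1.087·V_10 - 1·V_6 - 0.03704·V_9 = 0
Solving these 10 simultaneous equations (Gaussian elimination) gives:
  V_1 = 13.79 V, V_2 = 13.25 V, V_3 = 13.25 V, V_4 = 14.49 V
  V_5 = 11.72 V, V_6 = 4.282 V, V_7 = 4.283 V, V_8 = 10.01 V
  V_9 = 9.989 V, V_10 = 4.28 V
The requested potential is V_7 = 4.283 V.

Final answer: V_7 = 4.283 V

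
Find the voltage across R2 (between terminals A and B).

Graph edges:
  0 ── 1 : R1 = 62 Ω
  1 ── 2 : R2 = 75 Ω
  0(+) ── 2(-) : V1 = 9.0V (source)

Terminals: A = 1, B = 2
R1 and R2 are in series across V1 (node 0 → node 1 → node 2), and the output A–B is taken across R2, so this is a voltage divider.
Series current: I = V1/(R1 + R2) = 9/(62 + 75) = 9/137 = 0.06569 A
V_R2 = I × R2 = V1 × R2/(R1 + R2) = 9 × 75/137 = 4.927 V

Final answer: 4.927 V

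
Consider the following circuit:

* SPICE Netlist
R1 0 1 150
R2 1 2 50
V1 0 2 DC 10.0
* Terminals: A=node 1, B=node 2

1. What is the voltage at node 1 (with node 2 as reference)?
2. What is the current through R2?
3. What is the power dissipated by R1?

Nodal analysis, taking node 2 as the 0 V reference.
Source V1 fixes V_0 = 10 V.
KCL at each unknown node (sum of currents leaving = 0; resistances in Ω):
  Node 1: (V_1 - 10)/150 + (V_1 - 0)/50 = 0
Collecting terms: 0.02667 × V_1 = 0.06667  =>  V_1 = 2.5 V
Part 1:
  Read off the nodal solution: V_1 = 2.5 V
Part 2:
  I_R2 = (V_1 - V_2)/R2 = (2.5 - 0)/50 = 0.05 A
  Magnitude: I_R2 = 0.05 A
Part 3:
  I_R1 = (V_0 - V_1)/R1 = (10 - 2.5)/150 = 0.05 A
  P_R1 = I_R1² × R1 = (0.05)² × 150 = 0.375 W

Final answers:
1. V_1 = 2.5 V
2. I_R2 = 0.05 A
3. P_R1 = 0.375 W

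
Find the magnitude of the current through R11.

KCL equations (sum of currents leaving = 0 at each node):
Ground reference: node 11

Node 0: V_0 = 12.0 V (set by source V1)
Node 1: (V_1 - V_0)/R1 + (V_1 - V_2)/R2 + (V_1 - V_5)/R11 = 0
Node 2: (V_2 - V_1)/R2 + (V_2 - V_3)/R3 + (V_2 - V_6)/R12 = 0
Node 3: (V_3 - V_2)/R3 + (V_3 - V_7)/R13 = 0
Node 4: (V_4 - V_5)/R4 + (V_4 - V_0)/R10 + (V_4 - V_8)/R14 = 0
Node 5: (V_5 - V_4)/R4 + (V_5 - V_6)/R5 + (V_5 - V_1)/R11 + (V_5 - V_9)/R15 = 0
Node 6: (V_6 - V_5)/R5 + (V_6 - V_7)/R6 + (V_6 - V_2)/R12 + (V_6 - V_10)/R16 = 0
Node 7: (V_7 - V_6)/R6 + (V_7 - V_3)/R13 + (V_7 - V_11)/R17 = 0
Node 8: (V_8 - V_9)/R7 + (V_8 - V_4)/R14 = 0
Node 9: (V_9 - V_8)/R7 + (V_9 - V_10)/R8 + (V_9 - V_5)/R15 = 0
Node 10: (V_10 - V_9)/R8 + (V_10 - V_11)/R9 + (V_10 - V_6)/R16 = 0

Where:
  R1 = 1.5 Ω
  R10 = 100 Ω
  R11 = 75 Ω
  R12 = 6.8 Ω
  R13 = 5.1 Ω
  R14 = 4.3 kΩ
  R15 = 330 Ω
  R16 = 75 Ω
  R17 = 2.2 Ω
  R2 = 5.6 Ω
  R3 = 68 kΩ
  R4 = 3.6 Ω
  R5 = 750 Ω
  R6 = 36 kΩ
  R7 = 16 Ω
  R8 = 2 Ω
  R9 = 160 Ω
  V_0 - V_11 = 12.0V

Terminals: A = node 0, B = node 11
Nodal analysis, taking node 11 as the 0 V reference.
Source V1 fixes V_0 = 12 V.
KCL at each unknown node (sum of currents leaving = 0; resistances in Ω):
  Node 1: (V_1 - 12)/1.5 + (V_1 - V_2)/5.6 + (V_1 - V_5)/75 = 0
  Node 2: (V_2 - V_1)/5.6 + (V_2 - V_3)/68000 + (V_2 - V_6)/6.8 = 0
  Node 3: (V_3 - V_2)/68000 + (V_3 - V_7)/5.1 = 0
  Node 4: (V_4 - V_5)/3.6 + (V_4 - 12)/100 + (V_4 - V_8)/4300 = 0
  Node 5: (V_5 - V_4)/3.6 + (V_5 - V_6)/750 + (V_5 - V_1)/75 + (V_5 - V_9)/330 = 0
  Node 6: (V_6 - V_5)/750 + (V_6 - V_7)/36000 + (V_6 - V_2)/6.8 + (V_6 - V_10)/75 = 0
  Node 7: (V_7 - V_6)/36000 + (V_7 - V_3)/5.1 + (V_7 - 0)/2.2 = 0
  Node 8: (V_8 - V_9)/16 + (V_8 - V_4)/4300 = 0
  Node 9: (V_9 - V_8)/16 + (V_9 - V_10)/2 + (V_9 - V_5)/330 = 0
  Node 10: (V_10 - V_9)/2 + (V_10 - 0)/160 + (V_10 - V_6)/75 = 0
Collecting terms (coefficients in siemens):
  0.8586·V_1 - 0.1786·V_2 - 0.01333·V_5 = 8
  0.3256·V_2 - 0.1786·V_1 - 0.00001471·V_3 - 0.1471·V_6 = 0
  0.1961·V_3 - 0.00001471·V_2 - 0.1961·V_7 = 0
  0.288·V_4 - 0.2778·V_5 - 0.0002326·V_8 = 0.12
  0.2955·V_5 - 0.01333·V_1 - 0.2778·V_4 - 0.001333·V_6 - 0.00303·V_9 = 0
  0.1618·V_6 - 0.1471·V_2 - 0.001333·V_5 - 0.00002778·V_7 - 0.01333·V_10 = 0
  0.6507·V_7 - 0.1961·V_3 - 0.00002778·V_6 = 0
  0.06273·V_8 - 0.0002326·V_4 - 0.0625·V_9 = 0
  0.5655·V_9 - 0.00303·V_5 - 0.0625·V_8 - 0.5·V_10 = 0
  0.5196·V_10 - 0.01333·V_6 - 0.5·V_9 = 0
Solving these 10 simultaneous equations (Gaussian elimination) gives:
  V_1 = 11.93 V, V_2 = 11.69 V, V_3 = 0.001952 V, V_4 = 11.52 V
  V_5 = 11.5 V, V_6 = 11.41 V, V_7 = 0.001076 V, V_8 = 8.332 V
  V_9 = 8.32 V, V_10 = 8.299 V
I_R11 = (V_1 - V_5)/R11 = (11.93 - 11.5)/75 = 0.005681 A
|I_R11| = 0.005681 A

Final answer: |I_R11| = 0.005681 A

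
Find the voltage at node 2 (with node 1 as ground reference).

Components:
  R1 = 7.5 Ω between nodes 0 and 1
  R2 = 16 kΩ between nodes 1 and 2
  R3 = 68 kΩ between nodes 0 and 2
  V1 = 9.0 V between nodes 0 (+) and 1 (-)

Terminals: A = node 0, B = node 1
Nodal analysis, taking node 1 as the 0 V reference.
Source V1 fixes V_0 = 9 V.
KCL at each unknown node (sum of currents leaving = 0; resistances in Ω):
  Node 2: (V_2 - 0)/16000 + (V_2 - 9)/68000 = 0
Collecting terms: 0.00007721 × V_2 = 0.0001324  =>  V_2 = 1.714 V
The requested potential is V_2 = 1.714 V.

Final answer: V_2 = 1.714 V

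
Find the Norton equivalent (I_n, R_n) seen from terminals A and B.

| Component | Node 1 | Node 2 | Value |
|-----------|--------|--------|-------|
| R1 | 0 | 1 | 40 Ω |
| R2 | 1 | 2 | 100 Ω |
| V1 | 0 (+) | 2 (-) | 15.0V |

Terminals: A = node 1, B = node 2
Find the Thévenin equivalent first; then I_n = V_th/R_th and R_n = R_th.
Step 1 — V_th is the open-circuit voltage V_A - V_B (nothing connected across the terminals).
Nodal analysis, taking node 2 as the 0 V reference.
Source V1 fixes V_0 = 15 V.
KCL at each unknown node (sum of currents leaving = 0; resistances in Ω):
  Node 1: (V_1 - 15)/40 + (V_1 - 0)/100 = 0
Collecting terms: 0.035 × V_1 = 0.375  =>  V_1 = 10.71 V
V_th = V_1 - V_2 = 10.71 - 0 = 10.71 V
Step 2 — R_th: zero the source — replace V1 by a short circuit (node 2 merges into node 0) — and find the resistance seen between A (node 1) and B (node 0).
Reduce the network between node 1 (A) and node 0 (B) by series/parallel combination:
  Rp1 = R1 ‖ R2 (parallel, both between nodes 0 and 1) = 1/(1/40 + 1/100) = 28.57 Ω
R_th = 28.57 Ω
I_n = V_th/R_th = 10.71/28.57 = 0.375 A, and R_n = R_th = 28.57 Ω

Final answer: I_n = 0.375 A, R_n = 28.57 Ω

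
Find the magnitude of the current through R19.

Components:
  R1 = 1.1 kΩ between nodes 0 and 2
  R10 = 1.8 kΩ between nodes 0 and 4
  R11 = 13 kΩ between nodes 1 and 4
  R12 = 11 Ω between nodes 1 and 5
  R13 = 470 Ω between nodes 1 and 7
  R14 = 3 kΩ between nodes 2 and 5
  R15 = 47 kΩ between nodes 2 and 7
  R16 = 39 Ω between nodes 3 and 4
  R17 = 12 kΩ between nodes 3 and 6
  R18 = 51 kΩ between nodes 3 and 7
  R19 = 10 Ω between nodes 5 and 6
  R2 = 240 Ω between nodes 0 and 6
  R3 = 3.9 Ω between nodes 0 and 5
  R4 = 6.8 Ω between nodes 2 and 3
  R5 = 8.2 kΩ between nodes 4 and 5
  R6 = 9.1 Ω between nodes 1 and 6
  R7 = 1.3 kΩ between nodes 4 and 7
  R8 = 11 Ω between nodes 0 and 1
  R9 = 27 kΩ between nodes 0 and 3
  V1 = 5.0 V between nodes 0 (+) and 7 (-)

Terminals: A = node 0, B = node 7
Nodal analysis, taking node 7 as the 0 V reference.
Source V1 fixes V_0 = 5 V.
KCL at each unknown node (sum of currents leaving = 0; resistances in Ω):
  Node 1: (V_1 - V_6)/9.1 + (V_1 - 5)/11 + (V_1 - V_4)/13000 + (V_1 - V_5)/11 + (V_1 - 0)/470 = 0
  Node 2: (V_2 - 5)/1100 + (V_2 - V_3)/6.8 + (V_2 - V_5)/3000 + (V_2 - 0)/47000 = 0
  Node 3: (V_3 - V_2)/6.8 + (V_3 - 5)/27000 + (V_3 - V_4)/39 + (V_3 - V_6)/12000 + (V_3 - 0)/51000 = 0
  Node 4: (V_4 - V_5)/8200 + (V_4 - 0)/1300 + (V_4 - 5)/1800 + (V_4 - V_1)/13000 + (V_4 - V_3)/39 = 0
  Node 5: (V_5 - 5)/3.9 + (V_5 - V_4)/8200 + (V_5 - V_1)/11 + (V_5 - V_2)/3000 + (V_5 - V_6)/10 = 0
  Node 6: (V_6 - 5)/240 + (V_6 - V_1)/9.1 + (V_6 - V_3)/12000 + (V_6 - V_5)/10 = 0
Collecting terms (coefficients in siemens):
  0.2939·V_1 - 0.00007692·V_4 - 0.09091·V_5 - 0.1099·V_6 = 0.4545
  0.1483·V_2 - 0.1471·V_3 - 0.0003333·V_5 = 0.004545
  0.1728·V_3 - 0.1471·V_2 - 0.02564·V_4 - 0.00008333·V_6 = 0.0001852
  0.02716·V_4 - 0.00007692·V_1 - 0.02564·V_3 - 0.000122·V_5 = 0.002778
  0.4478·V_5 - 0.09091·V_1 - 0.0003333·V_2 - 0.000122·V_4 - 0.1·V_6 = 1.282
  0.2141·V_6 - 0.1099·V_1 - 0.00008333·V_3 - 0.1·V_5 = 0.02083
Solving these 6 simultaneous equations (Gaussian elimination) gives:
  V_1 = 4.941 V, V_2 = 3.65 V, V_3 = 3.639 V, V_4 = 3.574 V
  V_5 = 4.977 V, V_6 = 4.959 V
I_R19 = (V_5 - V_6)/R19 = (4.977 - 4.959)/10 = 0.001877 A
|I_R19| = 0.001877 A

Final answer: |I_R19| = 0.001877 A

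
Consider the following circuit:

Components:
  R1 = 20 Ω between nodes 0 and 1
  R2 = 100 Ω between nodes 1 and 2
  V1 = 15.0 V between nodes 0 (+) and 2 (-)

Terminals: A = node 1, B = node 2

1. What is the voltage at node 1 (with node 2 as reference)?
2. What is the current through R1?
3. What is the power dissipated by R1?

Nodal analysis, taking node 2 as the 0 V reference.
Source V1 fixes V_0 = 15 V.
KCL at each unknown node (sum of currents leaving = 0; resistances in Ω):
  Node 1: (V_1 - 15)/20 + (V_1 - 0)/100 = 0
Collecting terms: 0.06 × V_1 = 0.75  =>  V_1 = 12.5 V
Part 1:
  Read off the nodal solution: V_1 = 12.5 V
Part 2:
  I_R1 = (V_0 - V_1)/R1 = (15 - 12.5)/20 = 0.125 A
  Magnitude: I_R1 = 0.125 A
Part 3:
  I_R1 = (V_0 - V_1)/R1 = (15 - 12.5)/20 = 0.125 A
  P_R1 = I_R1² × R1 = (0.125)² × 20 = 0.3125 W

Final answers:
1. V_1 = 12.5 V
2. I_R1 = 0.125 A
3. P_R1 = 0.3125 W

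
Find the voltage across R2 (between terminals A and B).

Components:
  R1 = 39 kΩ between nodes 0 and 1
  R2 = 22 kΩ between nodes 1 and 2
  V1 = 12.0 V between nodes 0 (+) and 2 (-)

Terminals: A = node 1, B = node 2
R1 and R2 are in series across V1 (node 0 → node 1 → node 2), and the output A–B is taken across R2, so this is a voltage divider.
Series current: I = V1/(R1 + R2) = 12/(39000 + 22000) = 12/61000 = 0.0001967 A
V_R2 = I × R2 = V1 × R2/(R1 + R2) = 12 × 22000/61000 = 4.328 V

Final answer: 4.328 V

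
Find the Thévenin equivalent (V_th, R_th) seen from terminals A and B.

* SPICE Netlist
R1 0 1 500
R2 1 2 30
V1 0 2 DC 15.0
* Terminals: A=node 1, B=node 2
Step 1 — V_th is the open-circuit voltage V_A - V_B (nothing connected across the terminals).
Nodal analysis, taking node 2 as the 0 V reference.
Source V1 fixes V_0 = 15 V.
KCL at each unknown node (sum of currents leaving = 0; resistances in Ω):
  Node 1: (V_1 - 15)/500 + (V_1 - 0)/30 = 0
Collecting terms: 0.03533 × V_1 = 0.03  =>  V_1 = 0.8491 V
V_th = V_1 - V_2 = 0.8491 - 0 = 0.8491 V
Step 2 — R_th: zero the source — replace V1 by a short circuit (node 2 merges into node 0) — and find the resistance seen between A (node 1) and B (node 0).
Reduce the network between node 1 (A) and node 0 (B) by series/parallel combination:
  Rp1 = R1 ‖ R2 (parallel, both between nodes 0 and 1) = 1/(1/500 + 1/30) = 28.3 Ω
R_th = 28.3 Ω

Final answer: V_th = 0.8491 V, R_th = 28.3 Ω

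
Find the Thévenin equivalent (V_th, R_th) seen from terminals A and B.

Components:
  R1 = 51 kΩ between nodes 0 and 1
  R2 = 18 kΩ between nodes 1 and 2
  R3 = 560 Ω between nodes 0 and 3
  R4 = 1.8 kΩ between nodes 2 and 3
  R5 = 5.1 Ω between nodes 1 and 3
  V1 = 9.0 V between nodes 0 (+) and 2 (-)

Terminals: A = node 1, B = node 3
Step 1 — V_th is the open-circuit voltage V_A - V_B (nothing connected across the terminals).
Nodal analysis, taking node 2 as the 0 V reference.
Source V1 fixes V_0 = 9 V.
KCL at each unknown node (sum of currents leaving = 0; resistances in Ω):
  Node 1: (V_1 - 9)/51000 + (V_1 - 0)/18000 + (V_1 - V_3)/5.1 = 0
  Node 3: (V_3 - 9)/560 + (V_3 - 0)/1800 + (V_3 - V_1)/5.1 = 0
Collecting terms (coefficients in siemens):
  0.1962·V_1 - 0.1961·V_3 = 0.0001765
  0.1984·V_3 - 0.1961·V_1 = 0.01607
Determinant D = (0.1962)(0.1984) - (-0.1961)(-0.1961) = 0.000474
V_1 = [(0.0001765)(0.1984) - (-0.1961)(0.01607)]/D = 6.722 V
V_3 = [(0.1962)(0.01607) - (0.0001765)(-0.1961)]/D = 6.724 V
V_th = V_1 - V_3 = 6.722 - 6.724 = -0.001677 V
Step 2 — R_th: zero the source — replace V1 by a short circuit (node 2 merges into node 0) — and find the resistance seen between A (node 1) and B (node 3).
Reduce the network between node 1 (A) and node 3 (B) by series/parallel combination:
  Rp1 = R1 ‖ R2 (parallel, both between nodes 0 and 1) = 1/(1/51000 + 1/18000) = 13300 Ω
  Rp2 = R3 ‖ R4 (parallel, both between nodes 0 and 3) = 1/(1/560 + 1/1800) = 427.1 Ω
  Rs1 = Rp1 + Rp2 (series, joined only at node 0) = 13300 + 427.1 = 13730 Ω
  Rp3 = R5 ‖ Rs1 (parallel, both between nodes 1 and 3) = 1/(1/5.1 + 1/13730) = 5.098 Ω
R_th = 5.098 Ω

Final answer: V_th = -0.001677 V, R_th = 5.098 Ω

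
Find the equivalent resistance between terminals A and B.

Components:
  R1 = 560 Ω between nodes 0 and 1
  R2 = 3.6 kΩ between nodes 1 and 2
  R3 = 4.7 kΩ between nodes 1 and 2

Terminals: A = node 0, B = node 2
Reduce the network between node 0 (A) and node 2 (B) by series/parallel combination:
  Rp1 = R2 ‖ R3 (parallel, both between nodes 1 and 2) = 1/(1/3600 + 1/4700) = 2039 Ω
  Rs1 = R1 + Rp1 (series, joined only at node 1) = 560 + 2039 = 2599 Ω
R_eq = 2.599 kΩ

Final answer: 2.599 kΩ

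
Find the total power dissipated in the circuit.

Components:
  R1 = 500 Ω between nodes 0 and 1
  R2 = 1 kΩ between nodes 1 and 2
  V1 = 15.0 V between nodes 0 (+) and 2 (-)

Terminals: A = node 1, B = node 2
Nodal analysis, taking node 2 as the 0 V reference.
Source V1 fixes V_0 = 15 V.
KCL at each unknown node (sum of currents leaving = 0; resistances in Ω):
  Node 1: (V_1 - 15)/500 + (V_1 - 0)/1000 = 0
Collecting terms: 0.003 × V_1 = 0.03  =>  V_1 = 10 V
Power in each resistor, P = (ΔV)²/R:
  P_R1 = (15 - 10)²/500 = 0.05 W
  P_R2 = (10 - 0)²/1000 = 0.1 W
P_total = P_R1 + P_R2 = 0.15 W

Final answer: 0.15 W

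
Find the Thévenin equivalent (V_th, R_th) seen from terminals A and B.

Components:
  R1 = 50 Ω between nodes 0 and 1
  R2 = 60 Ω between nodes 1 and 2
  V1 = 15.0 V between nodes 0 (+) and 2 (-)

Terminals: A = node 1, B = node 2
Step 1 — V_th is the open-circuit voltage V_A - V_B (nothing connected across the terminals).
Nodal analysis, taking node 2 as the 0 V reference.
Source V1 fixes V_0 = 15 V.
KCL at each unknown node (sum of currents leaving = 0; resistances in Ω):
  Node 1: (V_1 - 15)/50 + (V_1 - 0)/60 = 0
Collecting terms: 0.03667 × V_1 = 0.3  =>  V_1 = 8.182 V
V_th = V_1 - V_2 = 8.182 - 0 = 8.182 V
Step 2 — R_th: zero the source — replace V1 by a short circuit (node 2 merges into node 0) — and find the resistance seen between A (node 1) and B (node 0).
Reduce the network between node 1 (A) and node 0 (B) by series/parallel combination:
  Rp1 = R1 ‖ R2 (parallel, both between nodes 0 and 1) = 1/(1/50 + 1/60) = 27.27 Ω
R_th = 27.27 Ω

Final answer: V_th = 8.182 V, R_th = 27.27 Ω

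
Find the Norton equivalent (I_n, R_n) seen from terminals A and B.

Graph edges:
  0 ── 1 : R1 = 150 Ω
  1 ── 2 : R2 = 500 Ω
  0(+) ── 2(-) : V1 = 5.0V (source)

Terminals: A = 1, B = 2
Find the Thévenin equivalent first; then I_n = V_th/R_th and R_n = R_th.
Step 1 — V_th is the open-circuit voltage V_A - V_B (nothing connected across the terminals).
Nodal analysis, taking node 2 as the 0 V reference.
Source V1 fixes V_0 = 5 V.
KCL at each unknown node (sum of currents leaving = 0; resistances in Ω):
  Node 1: (V_1 - 5)/150 + (V_1 - 0)/500 = 0
Collecting terms: 0.008667 × V_1 = 0.03333  =>  V_1 = 3.846 V
V_th = V_1 - V_2 = 3.846 - 0 = 3.846 V
Step 2 — R_th: zero the source — replace V1 by a short circuit (node 2 merges into node 0) — and find the resistance seen between A (node 1) and B (node 0).
Reduce the network between node 1 (A) and node 0 (B) by series/parallel combination:
  Rp1 = R1 ‖ R2 (parallel, both between nodes 0 and 1) = 1/(1/150 + 1/500) = 115.4 Ω
R_th = 115.4 Ω
I_n = V_th/R_th = 3.846/115.4 = 0.03333 A, and R_n = R_th = 115.4 Ω

Final answer: I_n = 0.03333 A, R_n = 115.4 Ω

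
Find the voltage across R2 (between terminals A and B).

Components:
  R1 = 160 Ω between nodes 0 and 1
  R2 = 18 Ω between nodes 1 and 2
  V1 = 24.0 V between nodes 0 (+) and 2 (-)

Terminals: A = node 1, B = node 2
R1 and R2 are in series across V1 (node 0 → node 1 → node 2), and the output A–B is taken across R2, so this is a voltage divider.
Series current: I = V1/(R1 + R2) = 24/(160 + 18) = 24/178 = 0.1348 A
V_R2 = I × R2 = V1 × R2/(R1 + R2) = 24 × 18/178 = 2.427 V

Final answer: 2.427 V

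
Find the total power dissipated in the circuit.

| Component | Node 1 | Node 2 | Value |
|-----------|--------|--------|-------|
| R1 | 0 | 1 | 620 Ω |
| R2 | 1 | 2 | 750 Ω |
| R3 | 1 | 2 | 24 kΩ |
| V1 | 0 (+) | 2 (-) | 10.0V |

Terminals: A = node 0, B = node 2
Nodal analysis, taking node 2 as the 0 V reference.
Source V1 fixes V_0 = 10 V.
KCL at each unknown node (sum of currents leaving = 0; resistances in Ω):
  Node 1: (V_1 - 10)/620 + (V_1 - 0)/750 + (V_1 - 0)/24000 = 0
Collecting terms: 0.002988 × V_1 = 0.01613  =>  V_1 = 5.398 V
Power in each resistor, P = (ΔV)²/R:
  P_R1 = (10 - 5.398)²/620 = 0.03416 W
  P_R2 = (5.398 - 0)²/750 = 0.03885 W
  P_R3 = (5.398 - 0)²/24000 = 0.001214 W
P_total = P_R1 + P_R2 + P_R3 = 0.07422 W

Final answer: 0.07422 W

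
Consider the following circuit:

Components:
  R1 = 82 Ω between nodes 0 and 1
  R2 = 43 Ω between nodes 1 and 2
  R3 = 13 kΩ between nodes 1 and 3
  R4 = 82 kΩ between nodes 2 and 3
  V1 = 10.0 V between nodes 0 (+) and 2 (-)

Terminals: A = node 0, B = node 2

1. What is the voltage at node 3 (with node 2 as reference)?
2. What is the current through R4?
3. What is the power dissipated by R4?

Nodal analysis, taking node 2 as the 0 V reference.
Source V1 fixes V_0 = 10 V.
KCL at each unknown node (sum of currents leaving = 0; resistances in Ω):
  Node 1: (V_1 - 10)/82 + (V_1 - 0)/43 + (V_1 - V_3)/13000 = 0
  Node 3: (V_3 - V_1)/13000 + (V_3 - 0)/82000 = 0
Collecting terms (coefficients in siemens):
  0.03553·V_1 - 0.00007692·V_3 = 0.122
  0.00008912·V_3 - 0.00007692·V_1 = 0
Determinant D = (0.03553)(0.00008912) - (-0.00007692)(-0.00007692) = 0.00000316
V_1 = [(0.122)(0.00008912) - (-0.00007692)(0)]/D = 3.439 V
V_3 = [(0.03553)(0) - (0.122)(-0.00007692)]/D = 2.968 V
Part 1:
  Read off the nodal solution: V_3 = 2.968 V
Part 2:
  I_R4 = (V_2 - V_3)/R4 = (0 - 2.968)/82000 = -0.0000362 A
  Magnitude: I_R4 = 0.0000362 A
Part 3:
  I_R4 = (V_2 - V_3)/R4 = (0 - 2.968)/82000 = -0.0000362 A
  P_R4 = I_R4² × R4 = (-0.0000362)² × 82000 = 0.0001075 W

Final answers:
1. V_3 = 2.968 V
2. I_R4 = 3.62e-05 A
3. P_R4 = 0.0001075 W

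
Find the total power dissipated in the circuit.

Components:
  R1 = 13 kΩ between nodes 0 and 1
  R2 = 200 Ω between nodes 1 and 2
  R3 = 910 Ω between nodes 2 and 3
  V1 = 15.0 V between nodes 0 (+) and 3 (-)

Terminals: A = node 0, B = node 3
Nodal analysis, taking node 3 as the 0 V reference.
Source V1 fixes V_0 = 15 V.
KCL at each unknown node (sum of currents leaving = 0; resistances in Ω):
  Node 1: (V_1 - 15)/13000 + (V_1 - V_2)/200 = 0
  Node 2: (V_2 - V_1)/200 + (V_2 - 0)/910 = 0
Collecting terms (coefficients in siemens):
  0.005077·V_1 - 0.005·V_2 = 0.001154
  0.006099·V_2 - 0.005·V_1 = 0
Determinant D = (0.005077)(0.006099) - (-0.005)(-0.005) = 0.000005964
V_1 = [(0.001154)(0.006099) - (-0.005)(0)]/D = 1.18 V
V_2 = [(0.005077)(0) - (0.001154)(-0.005)]/D = 0.9674 V
Power in each resistor, P = (ΔV)²/R:
  P_R1 = (15 - 1.18)²/13000 = 0.01469 W
  P_R2 = (1.18 - 0.9674)²/200 = 0.000226 W
  P_R3 = (0.9674 - 0)²/910 = 0.001028 W
P_total = P_R1 + P_R2 + P_R3 = 0.01595 W

Final answer: 0.01595 W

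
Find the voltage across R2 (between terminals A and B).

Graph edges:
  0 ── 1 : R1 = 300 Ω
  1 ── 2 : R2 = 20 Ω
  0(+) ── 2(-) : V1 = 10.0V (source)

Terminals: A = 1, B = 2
R1 and R2 are in series across V1 (node 0 → node 1 → node 2), and the output A–B is taken across R2, so this is a voltage divider.
Series current: I = V1/(R1 + R2) = 10/(300 + 20) = 10/320 = 0.03125 A
V_R2 = I × R2 = V1 × R2/(R1 + R2) = 10 × 20/320 = 0.625 V

Final answer: 0.625 V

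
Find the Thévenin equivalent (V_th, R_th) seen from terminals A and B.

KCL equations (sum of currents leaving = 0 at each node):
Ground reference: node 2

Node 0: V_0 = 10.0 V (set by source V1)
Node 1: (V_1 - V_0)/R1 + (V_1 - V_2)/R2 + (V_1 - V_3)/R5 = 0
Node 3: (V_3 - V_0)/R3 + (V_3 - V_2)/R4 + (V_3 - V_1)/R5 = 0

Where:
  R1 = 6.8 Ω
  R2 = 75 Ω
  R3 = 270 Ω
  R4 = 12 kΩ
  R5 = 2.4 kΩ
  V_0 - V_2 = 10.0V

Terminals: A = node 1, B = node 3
Step 1 — V_th is the open-circuit voltage V_A - V_B (nothing connected across the terminals).
Nodal analysis, taking node 2 as the 0 V reference.
Source V1 fixes V_0 = 10 V.
KCL at each unknown node (sum of currents leaving = 0; resistances in Ω):
  Node 1: (V_1 - 10)/6.8 + (V_1 - 0)/75 + (V_1 - V_3)/2400 = 0
  Node 3: (V_3 - 10)/270 + (V_3 - 0)/12000 + (V_3 - V_1)/2400 = 0
Collecting terms (coefficients in siemens):
  0.1608·V_1 - 0.0004167·V_3 = 1.471
  0.004204·V_3 - 0.0004167·V_1 = 0.03704
Determinant D = (0.1608)(0.004204) - (-0.0004167)(-0.0004167) = 0.0006758
V_1 = [(1.471)(0.004204) - (-0.0004167)(0.03704)]/D = 9.17 V
V_3 = [(0.1608)(0.03704) - (1.471)(-0.0004167)]/D = 9.72 V
V_th = V_1 - V_3 = 9.17 - 9.72 = -0.5494 V
Step 2 — R_th: zero the source — replace V1 by a short circuit (node 2 merges into node 0) — and find the resistance seen between A (node 1) and B (node 3).
Reduce the network between node 1 (A) and node 3 (B) by series/parallel combination:
  Rp1 = R1 ‖ R2 (parallel, both between nodes 0 and 1) = 1/(1/6.8 + 1/75) = 6.235 Ω
  Rp2 = R3 ‖ R4 (parallel, both between nodes 0 and 3) = 1/(1/270 + 1/12000) = 264.1 Ω
  Rs1 = Rp1 + Rp2 (series, joined only at node 0) = 6.235 + 264.1 = 270.3 Ω
  Rp3 = R5 ‖ Rs1 (parallel, both between nodes 1 and 3) = 1/(1/2400 + 1/270.3) = 242.9 Ω
R_th = 242.9 Ω

Final answer: V_th = -0.5494 V, R_th = 242.9 Ω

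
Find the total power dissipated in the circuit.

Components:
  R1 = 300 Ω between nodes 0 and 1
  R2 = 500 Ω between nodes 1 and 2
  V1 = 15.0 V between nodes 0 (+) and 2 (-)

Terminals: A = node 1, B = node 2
Nodal analysis, taking node 2 as the 0 V reference.
Source V1 fixes V_0 = 15 V.
KCL at each unknown node (sum of currents leaving = 0; resistances in Ω):
  Node 1: (V_1 - 15)/300 + (V_1 - 0)/500 = 0
Collecting terms: 0.005333 × V_1 = 0.05  =>  V_1 = 9.375 V
Power in each resistor, P = (ΔV)²/R:
  P_R1 = (15 - 9.375)²/300 = 0.1055 W
  P_R2 = (9.375 - 0)²/500 = 0.1758 W
P_total = P_R1 + P_R2 = 0.2812 W

Final answer: 0.2812 W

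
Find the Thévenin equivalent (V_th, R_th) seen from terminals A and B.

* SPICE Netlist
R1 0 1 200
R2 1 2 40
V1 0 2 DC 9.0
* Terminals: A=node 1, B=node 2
Step 1 — V_th is the open-circuit voltage V_A - V_B (nothing connected across the terminals).
Nodal analysis, taking node 2 as the 0 V reference.
Source V1 fixes V_0 = 9 V.
KCL at each unknown node (sum of currents leaving = 0; resistances in Ω):
  Node 1: (V_1 - 9)/200 + (V_1 - 0)/40 = 0
Collecting terms: 0.03 × V_1 = 0.045  =>  V_1 = 1.5 V
V_th = V_1 - V_2 = 1.5 - 0 = 1.5 V
Step 2 — R_th: zero the source — replace V1 by a short circuit (node 2 merges into node 0) — and find the resistance seen between A (node 1) and B (node 0).
Reduce the network between node 1 (A) and node 0 (B) by series/parallel combination:
  Rp1 = R1 ‖ R2 (parallel, both between nodes 0 and 1) = 1/(1/200 + 1/40) = 33.33 Ω
R_th = 33.33 Ω

Final answer: V_th = 1.5 V, R_th = 33.33 Ω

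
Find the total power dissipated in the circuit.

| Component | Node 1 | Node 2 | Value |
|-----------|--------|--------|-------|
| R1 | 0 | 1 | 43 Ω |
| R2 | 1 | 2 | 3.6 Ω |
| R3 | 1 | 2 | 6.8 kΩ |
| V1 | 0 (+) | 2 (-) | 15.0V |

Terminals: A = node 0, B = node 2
Nodal analysis, taking node 2 as the 0 V reference.
Source V1 fixes V_0 = 15 V.
KCL at each unknown node (sum of currents leaving = 0; resistances in Ω):
  Node 1: (V_1 - 15)/43 + (V_1 - 0)/3.6 + (V_1 - 0)/6800 = 0
Collecting terms: 0.3012 × V_1 = 0.3488  =>  V_1 = 1.158 V
Power in each resistor, P = (ΔV)²/R:
  P_R1 = (15 - 1.158)²/43 = 4.456 W
  P_R2 = (1.158 - 0)²/3.6 = 0.3726 W
  P_R3 = (1.158 - 0)²/6800 = 0.0001973 W
P_total = P_R1 + P_R2 + P_R3 = 4.829 W

Final answer: 4.829 W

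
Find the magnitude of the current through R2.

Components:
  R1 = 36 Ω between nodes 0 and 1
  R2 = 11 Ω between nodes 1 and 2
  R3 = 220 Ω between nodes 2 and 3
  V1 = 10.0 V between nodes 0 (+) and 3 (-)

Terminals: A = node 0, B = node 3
Nodal analysis, taking node 3 as the 0 V reference.
Source V1 fixes V_0 = 10 V.
KCL at each unknown node (sum of currents leaving = 0; resistances in Ω):
  Node 1: (V_1 - 10)/36 + (V_1 - V_2)/11 = 0
  Node 2: (V_2 - V_1)/11 + (V_2 - 0)/220 = 0
Collecting terms (coefficients in siemens):
  0.1187·V_1 - 0.09091·V_2 = 0.2778
  0.09545·V_2 - 0.09091·V_1 = 0
Determinant D = (0.1187)(0.09545) - (-0.09091)(-0.09091) = 0.003065
V_1 = [(0.2778)(0.09545) - (-0.09091)(0)]/D = 8.652 V
V_2 = [(0.1187)(0) - (0.2778)(-0.09091)]/D = 8.24 V
I_R2 = (V_1 - V_2)/R2 = (8.652 - 8.24)/11 = 0.03745 A
|I_R2| = 0.03745 A

Final answer: |I_R2| = 0.03745 A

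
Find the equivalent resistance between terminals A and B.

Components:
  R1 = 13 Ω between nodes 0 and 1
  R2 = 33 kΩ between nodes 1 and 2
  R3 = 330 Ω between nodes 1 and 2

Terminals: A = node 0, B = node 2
Reduce the network between node 0 (A) and node 2 (B) by series/parallel combination:
  Rp1 = R2 ‖ R3 (parallel, both between nodes 1 and 2) = 1/(1/33000 + 1/330) = 326.7 Ω
  Rs1 = R1 + Rp1 (series, joined only at node 1) = 13 + 326.7 = 339.7 Ω
R_eq = 339.7 Ω

Final answer: 339.7 Ω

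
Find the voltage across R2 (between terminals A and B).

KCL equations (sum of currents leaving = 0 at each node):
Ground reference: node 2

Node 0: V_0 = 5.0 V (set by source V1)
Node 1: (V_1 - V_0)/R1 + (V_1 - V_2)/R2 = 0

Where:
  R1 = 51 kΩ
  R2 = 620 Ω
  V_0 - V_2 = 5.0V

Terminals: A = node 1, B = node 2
R1 and R2 are in series across V1 (node 0 → node 1 → node 2), and the output A–B is taken across R2, so this is a voltage divider.
Series current: I = V1/(R1 + R2) = 5/(51000 + 620) = 5/51620 = 0.00009686 A
V_R2 = I × R2 = V1 × R2/(R1 + R2) = 5 × 620/51620 = 0.06005 V

Final answer: 0.06005 V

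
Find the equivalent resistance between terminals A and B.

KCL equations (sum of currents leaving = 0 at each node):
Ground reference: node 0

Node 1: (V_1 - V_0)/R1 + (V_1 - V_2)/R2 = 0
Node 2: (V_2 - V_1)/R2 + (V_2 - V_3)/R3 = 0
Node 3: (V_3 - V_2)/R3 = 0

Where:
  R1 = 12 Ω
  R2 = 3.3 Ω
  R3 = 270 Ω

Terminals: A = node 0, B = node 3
Reduce the network between node 0 (A) and node 3 (B) by series/parallel combination:
  Rs1 = R1 + R2 (series, joined only at node 1) = 12 + 3.3 = 15.3 Ω
  Rs2 = R3 + Rs1 (series, joined only at node 2) = 270 + 15.3 = 285.3 Ω
R_eq = 285.3 Ω

Final answer: 285.3 Ω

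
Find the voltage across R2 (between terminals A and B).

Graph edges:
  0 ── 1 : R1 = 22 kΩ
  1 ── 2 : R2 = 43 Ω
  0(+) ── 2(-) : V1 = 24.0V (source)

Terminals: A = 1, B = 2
R1 and R2 are in series across V1 (node 0 → node 1 → node 2), and the output A–B is taken across R2, so this is a voltage divider.
Series current: I = V1/(R1 + R2) = 24/(22000 + 43) = 24/22040 = 0.001089 A
V_R2 = I × R2 = V1 × R2/(R1 + R2) = 24 × 43/22040 = 0.04682 V

Final answer: 0.04682 V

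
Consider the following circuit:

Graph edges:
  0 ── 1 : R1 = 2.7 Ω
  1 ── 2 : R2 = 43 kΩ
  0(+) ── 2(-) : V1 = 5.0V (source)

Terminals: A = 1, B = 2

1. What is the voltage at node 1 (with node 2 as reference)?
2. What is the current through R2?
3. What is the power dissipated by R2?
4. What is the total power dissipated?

Nodal analysis, taking node 2 as the 0 V reference.
Source V1 fixes V_0 = 5 V.
KCL at each unknown node (sum of currents leaving = 0; resistances in Ω):
  Node 1: (V_1 - 5)/2.7 + (V_1 - 0)/43000 = 0
Collecting terms: 0.3704 × V_1 = 1.852  =>  V_1 = 5 V
Part 1:
  Read off the nodal solution: V_1 = 5 V
Part 2:
  I_R2 = (V_1 - V_2)/R2 = (5 - 0)/43000 = 0.0001163 A
  Magnitude: I_R2 = 0.0001163 A
Part 3:
  I_R2 = (V_1 - V_2)/R2 = (5 - 0)/43000 = 0.0001163 A
  P_R2 = I_R2² × R2 = (0.0001163)² × 43000 = 0.0005813 W
Part 4:
  Power in each resistor, P = (ΔV)²/R:
    P_R1 = (5 - 5)²/2.7 = 0.0000000365 W
    P_R2 = (5 - 0)²/43000 = 0.0005813 W
  P_total = P_R1 + P_R2 = 0.0005814 W

Final answers:
1. V_1 = 5 V
2. I_R2 = 0.0001163 A
3. P_R2 = 0.0005813 W
4. P_total = 0.0005814 W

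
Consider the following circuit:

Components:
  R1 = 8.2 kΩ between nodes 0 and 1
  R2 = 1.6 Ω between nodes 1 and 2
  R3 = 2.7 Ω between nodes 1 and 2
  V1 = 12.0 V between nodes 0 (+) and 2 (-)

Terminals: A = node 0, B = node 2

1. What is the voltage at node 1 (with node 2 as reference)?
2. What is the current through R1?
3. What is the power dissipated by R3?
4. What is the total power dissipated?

Nodal analysis, taking node 2 as the 0 V reference.
Source V1 fixes V_0 = 12 V.
KCL at each unknown node (sum of currents leaving = 0; resistances in Ω):
  Node 1: (V_1 - 12)/8200 + (V_1 - 0)/1.6 + (V_1 - 0)/2.7 = 0
Collecting terms: 0.9955 × V_1 = 0.001463  =>  V_1 = 0.00147 V
Part 1:
  Read off the nodal solution: V_1 = 0.00147 V
Part 2:
  I_R1 = (V_0 - V_1)/R1 = (12 - 0.00147)/8200 = 0.001463 A
  Magnitude: I_R1 = 0.001463 A
Part 3:
  I_R3 = (V_1 - V_2)/R3 = (0.00147 - 0)/2.7 = 0.0005445 A
  P_R3 = I_R3² × R3 = (0.0005445)² × 2.7 = 0.0000008004 W
Part 4:
  Power in each resistor, P = (ΔV)²/R:
    P_R1 = (12 - 0.00147)²/8200 = 0.01756 W
    P_R2 = (0.00147 - 0)²/1.6 = 0.000001351 W
    P_R3 = (0.00147 - 0)²/2.7 = 0.0000008004 W
  P_total = P_R1 + P_R2 + P_R3 = 0.01756 W

Final answers:
1. V_1 = 0.00147 V
2. I_R1 = 0.001463 A
3. P_R3 = 8.004e-07 W
4. P_total = 0.01756 W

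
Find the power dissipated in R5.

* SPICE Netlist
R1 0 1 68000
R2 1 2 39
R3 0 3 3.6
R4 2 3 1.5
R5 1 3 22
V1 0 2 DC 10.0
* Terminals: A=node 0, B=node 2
Nodal analysis, taking node 2 as the 0 V reference.
Source V1 fixes V_0 = 10 V.
KCL at each unknown node (sum of currents leaving = 0; resistances in Ω):
  Node 1: (V_1 - 10)/68000 + (V_1 - 0)/39 + (V_1 - V_3)/22 = 0
  Node 3: (V_3 - 10)/3.6 + (V_3 - 0)/1.5 + (V_3 - V_1)/22 = 0
Collecting terms (coefficients in siemens):
  0.07111·V_1 - 0.04545·V_3 = 0.0001471
  0.9899·V_3 - 0.04545·V_1 = 2.778
Determinant D = (0.07111)(0.9899) - (-0.04545)(-0.04545) = 0.06833
V_1 = [(0.0001471)(0.9899) - (-0.04545)(2.778)]/D = 1.85 V
V_3 = [(0.07111)(2.778) - (0.0001471)(-0.04545)]/D = 2.891 V
I_R5 = (V_1 - V_3)/R5 = (1.85 - 2.891)/22 = -0.04732 A
P_R5 = I_R5² × R5 = (-0.04732)² × 22 = 0.04926 W

Final answer: 0.04926 W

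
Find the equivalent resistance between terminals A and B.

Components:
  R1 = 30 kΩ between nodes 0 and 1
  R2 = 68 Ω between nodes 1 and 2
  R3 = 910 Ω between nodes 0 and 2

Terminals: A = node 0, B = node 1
Reduce the network between node 0 (A) and node 1 (B) by series/parallel combination:
  Rs1 = R3 + R2 (series, joined only at node 2) = 910 + 68 = 978 Ω
  Rp1 = R1 ‖ Rs1 (parallel, both between nodes 0 and 1) = 1/(1/30000 + 1/978) = 947.1 Ω
R_eq = 947.1 Ω

Final answer: 947.1 Ω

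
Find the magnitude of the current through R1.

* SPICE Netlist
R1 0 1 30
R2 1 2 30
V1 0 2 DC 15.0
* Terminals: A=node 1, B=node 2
Nodal analysis, taking node 2 as the 0 V reference.
Source V1 fixes V_0 = 15 V.
KCL at each unknown node (sum of currents leaving = 0; resistances in Ω):
  Node 1: (V_1 - 15)/30 + (V_1 - 0)/30 = 0
Collecting terms: 0.06667 × V_1 = 0.5  =>  V_1 = 7.5 V
I_R1 = (V_0 - V_1)/R1 = (15 - 7.5)/30 = 0.25 A
|I_R1| = 0.25 A

Final answer: |I_R1| = 0.25 A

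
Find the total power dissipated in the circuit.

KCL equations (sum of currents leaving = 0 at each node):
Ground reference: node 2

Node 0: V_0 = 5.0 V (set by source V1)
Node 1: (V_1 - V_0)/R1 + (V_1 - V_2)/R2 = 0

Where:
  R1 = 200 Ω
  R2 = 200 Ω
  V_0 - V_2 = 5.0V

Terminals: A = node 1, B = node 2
Nodal analysis, taking node 2 as the 0 V reference.
Source V1 fixes V_0 = 5 V.
KCL at each unknown node (sum of currents leaving = 0; resistances in Ω):
  Node 1: (V_1 - 5)/200 + (V_1 - 0)/200 = 0
Collecting terms: 0.01 × V_1 = 0.025  =>  V_1 = 2.5 V
Power in each resistor, P = (ΔV)²/R:
  P_R1 = (5 - 2.5)²/200 = 0.03125 W
  P_R2 = (2.5 - 0)²/200 = 0.03125 W
P_total = P_R1 + P_R2 = 0.0625 W

Final answer: 0.0625 W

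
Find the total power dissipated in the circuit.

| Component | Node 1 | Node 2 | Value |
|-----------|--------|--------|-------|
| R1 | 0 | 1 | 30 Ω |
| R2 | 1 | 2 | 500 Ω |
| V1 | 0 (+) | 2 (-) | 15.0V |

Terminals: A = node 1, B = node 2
Nodal analysis, taking node 2 as the 0 V reference.
Source V1 fixes V_0 = 15 V.
KCL at each unknown node (sum of currents leaving = 0; resistances in Ω):
  Node 1: (V_1 - 15)/30 + (V_1 - 0)/500 = 0
Collecting terms: 0.03533 × V_1 = 0.5  =>  V_1 = 14.15 V
Power in each resistor, P = (ΔV)²/R:
  P_R1 = (15 - 14.15)²/30 = 0.02403 W
  P_R2 = (14.15 - 0)²/500 = 0.4005 W
P_total = P_R1 + P_R2 = 0.4245 W

Final answer: 0.4245 W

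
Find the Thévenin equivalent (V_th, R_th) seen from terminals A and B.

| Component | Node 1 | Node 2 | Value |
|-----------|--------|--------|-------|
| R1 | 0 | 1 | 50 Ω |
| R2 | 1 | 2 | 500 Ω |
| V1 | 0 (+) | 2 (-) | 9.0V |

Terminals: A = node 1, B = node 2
Step 1 — V_th is the open-circuit voltage V_A - V_B (nothing connected across the terminals).
Nodal analysis, taking node 2 as the 0 V reference.
Source V1 fixes V_0 = 9 V.
KCL at each unknown node (sum of currents leaving = 0; resistances in Ω):
  Node 1: (V_1 - 9)/50 + (V_1 - 0)/500 = 0
Collecting terms: 0.022 × V_1 = 0.18  =>  V_1 = 8.182 V
V_th = V_1 - V_2 = 8.182 - 0 = 8.182 V
Step 2 — R_th: zero the source — replace V1 by a short circuit (node 2 merges into node 0) — and find the resistance seen between A (node 1) and B (node 0).
Reduce the network between node 1 (A) and node 0 (B) by series/parallel combination:
  Rp1 = R1 ‖ R2 (parallel, both between nodes 0 and 1) = 1/(1/50 + 1/500) = 45.45 Ω
R_th = 45.45 Ω

Final answer: V_th = 8.182 V, R_th = 45.45 Ω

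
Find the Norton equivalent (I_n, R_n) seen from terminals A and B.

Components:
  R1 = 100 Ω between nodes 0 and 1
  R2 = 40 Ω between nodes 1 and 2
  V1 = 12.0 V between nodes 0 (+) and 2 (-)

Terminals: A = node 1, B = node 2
Find the Thévenin equivalent first; then I_n = V_th/R_th and R_n = R_th.
Step 1 — V_th is the open-circuit voltage V_A - V_B (nothing connected across the terminals).
Nodal analysis, taking node 2 as the 0 V reference.
Source V1 fixes V_0 = 12 V.
KCL at each unknown node (sum of currents leaving = 0; resistances in Ω):
  Node 1: (V_1 - 12)/100 + (V_1 - 0)/40 = 0
Collecting terms: 0.035 × V_1 = 0.12  =>  V_1 = 3.429 V
V_th = V_1 - V_2 = 3.429 - 0 = 3.429 V
Step 2 — R_th: zero the source — replace V1 by a short circuit (node 2 merges into node 0) — and find the resistance seen between A (node 1) and B (node 0).
Reduce the network between node 1 (A) and node 0 (B) by series/parallel combination:
  Rp1 = R1 ‖ R2 (parallel, both between nodes 0 and 1) = 1/(1/100 + 1/40) = 28.57 Ω
R_th = 28.57 Ω
I_n = V_th/R_th = 3.429/28.57 = 0.12 A, and R_n = R_th = 28.57 Ω

Final answer: I_n = 0.12 A, R_n = 28.57 Ω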